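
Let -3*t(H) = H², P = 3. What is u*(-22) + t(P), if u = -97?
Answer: 2131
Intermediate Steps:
t(H) = -H²/3
u*(-22) + t(P) = -97*(-22) - ⅓*3² = 2134 - ⅓*9 = 2134 - 3 = 2131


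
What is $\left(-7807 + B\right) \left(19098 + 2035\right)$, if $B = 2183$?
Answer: $-118851992$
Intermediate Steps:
$\left(-7807 + B\right) \left(19098 + 2035\right) = \left(-7807 + 2183\right) \left(19098 + 2035\right) = \left(-5624\right) 21133 = -118851992$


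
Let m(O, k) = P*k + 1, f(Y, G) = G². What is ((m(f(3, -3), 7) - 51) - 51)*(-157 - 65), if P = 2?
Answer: 19314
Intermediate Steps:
m(O, k) = 1 + 2*k (m(O, k) = 2*k + 1 = 1 + 2*k)
((m(f(3, -3), 7) - 51) - 51)*(-157 - 65) = (((1 + 2*7) - 51) - 51)*(-157 - 65) = (((1 + 14) - 51) - 51)*(-222) = ((15 - 51) - 51)*(-222) = (-36 - 51)*(-222) = -87*(-222) = 19314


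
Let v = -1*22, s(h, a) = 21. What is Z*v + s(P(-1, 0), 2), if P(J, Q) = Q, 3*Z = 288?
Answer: -2091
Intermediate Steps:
Z = 96 (Z = (⅓)*288 = 96)
v = -22
Z*v + s(P(-1, 0), 2) = 96*(-22) + 21 = -2112 + 21 = -2091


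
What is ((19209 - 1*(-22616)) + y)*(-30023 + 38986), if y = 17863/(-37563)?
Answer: 14081362487356/37563 ≈ 3.7487e+8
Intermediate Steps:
y = -17863/37563 (y = 17863*(-1/37563) = -17863/37563 ≈ -0.47555)
((19209 - 1*(-22616)) + y)*(-30023 + 38986) = ((19209 - 1*(-22616)) - 17863/37563)*(-30023 + 38986) = ((19209 + 22616) - 17863/37563)*8963 = (41825 - 17863/37563)*8963 = (1571054612/37563)*8963 = 14081362487356/37563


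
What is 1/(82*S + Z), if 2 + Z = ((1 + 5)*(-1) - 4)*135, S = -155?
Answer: -1/14062 ≈ -7.1114e-5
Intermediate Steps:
Z = -1352 (Z = -2 + ((1 + 5)*(-1) - 4)*135 = -2 + (6*(-1) - 4)*135 = -2 + (-6 - 4)*135 = -2 - 10*135 = -2 - 1350 = -1352)
1/(82*S + Z) = 1/(82*(-155) - 1352) = 1/(-12710 - 1352) = 1/(-14062) = -1/14062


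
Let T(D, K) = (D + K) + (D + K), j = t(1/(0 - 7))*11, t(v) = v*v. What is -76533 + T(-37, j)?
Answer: -3753721/49 ≈ -76607.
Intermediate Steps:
t(v) = v²
j = 11/49 (j = (1/(0 - 7))²*11 = (1/(-7))²*11 = (-⅐)²*11 = (1/49)*11 = 11/49 ≈ 0.22449)
T(D, K) = 2*D + 2*K
-76533 + T(-37, j) = -76533 + (2*(-37) + 2*(11/49)) = -76533 + (-74 + 22/49) = -76533 - 3604/49 = -3753721/49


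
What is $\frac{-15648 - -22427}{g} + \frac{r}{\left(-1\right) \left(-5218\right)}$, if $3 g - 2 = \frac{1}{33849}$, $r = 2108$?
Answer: $\frac{1796073332563}{176626691} \approx 10169.0$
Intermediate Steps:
$g = \frac{67699}{101547}$ ($g = \frac{2}{3} + \frac{1}{3 \cdot 33849} = \frac{2}{3} + \frac{1}{3} \cdot \frac{1}{33849} = \frac{2}{3} + \frac{1}{101547} = \frac{67699}{101547} \approx 0.66668$)
$\frac{-15648 - -22427}{g} + \frac{r}{\left(-1\right) \left(-5218\right)} = \frac{-15648 - -22427}{\frac{67699}{101547}} + \frac{2108}{\left(-1\right) \left(-5218\right)} = \left(-15648 + 22427\right) \frac{101547}{67699} + \frac{2108}{5218} = 6779 \cdot \frac{101547}{67699} + 2108 \cdot \frac{1}{5218} = \frac{688387113}{67699} + \frac{1054}{2609} = \frac{1796073332563}{176626691}$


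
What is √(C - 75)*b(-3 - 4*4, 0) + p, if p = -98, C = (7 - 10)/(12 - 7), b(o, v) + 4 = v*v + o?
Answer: -98 - 69*I*√210/5 ≈ -98.0 - 199.98*I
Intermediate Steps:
b(o, v) = -4 + o + v² (b(o, v) = -4 + (v*v + o) = -4 + (v² + o) = -4 + (o + v²) = -4 + o + v²)
C = -⅗ (C = -3/5 = -3*⅕ = -⅗ ≈ -0.60000)
√(C - 75)*b(-3 - 4*4, 0) + p = √(-⅗ - 75)*(-4 + (-3 - 4*4) + 0²) - 98 = √(-378/5)*(-4 + (-3 - 16) + 0) - 98 = (3*I*√210/5)*(-4 - 19 + 0) - 98 = (3*I*√210/5)*(-23) - 98 = -69*I*√210/5 - 98 = -98 - 69*I*√210/5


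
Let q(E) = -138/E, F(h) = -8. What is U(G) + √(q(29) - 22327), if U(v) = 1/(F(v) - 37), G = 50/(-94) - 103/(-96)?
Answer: -1/45 + I*√18781009/29 ≈ -0.022222 + 149.44*I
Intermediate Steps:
G = 2441/4512 (G = 50*(-1/94) - 103*(-1/96) = -25/47 + 103/96 = 2441/4512 ≈ 0.54100)
U(v) = -1/45 (U(v) = 1/(-8 - 37) = 1/(-45) = -1/45)
U(G) + √(q(29) - 22327) = -1/45 + √(-138/29 - 22327) = -1/45 + √(-647621/29) = -1/45 + I*√18781009/29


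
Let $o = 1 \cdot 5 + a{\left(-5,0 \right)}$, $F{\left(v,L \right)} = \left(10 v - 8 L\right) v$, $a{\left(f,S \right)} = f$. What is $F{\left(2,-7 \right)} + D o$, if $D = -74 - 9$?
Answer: $152$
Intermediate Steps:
$D = -83$
$F{\left(v,L \right)} = v \left(- 8 L + 10 v\right)$ ($F{\left(v,L \right)} = \left(- 8 L + 10 v\right) v = v \left(- 8 L + 10 v\right)$)
$o = 0$ ($o = 1 \cdot 5 - 5 = 5 - 5 = 0$)
$F{\left(2,-7 \right)} + D o = 2 \cdot 2 \left(\left(-4\right) \left(-7\right) + 5 \cdot 2\right) - 0 = 2 \cdot 2 \left(28 + 10\right) + 0 = 2 \cdot 2 \cdot 38 + 0 = 152 + 0 = 152$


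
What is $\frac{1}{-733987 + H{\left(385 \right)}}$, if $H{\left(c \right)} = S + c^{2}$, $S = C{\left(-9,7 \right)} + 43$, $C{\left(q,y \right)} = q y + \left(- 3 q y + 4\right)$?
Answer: $- \frac{1}{585589} \approx -1.7077 \cdot 10^{-6}$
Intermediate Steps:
$C{\left(q,y \right)} = 4 - 2 q y$ ($C{\left(q,y \right)} = q y - \left(-4 + 3 q y\right) = 4 - 2 q y$)
$S = 173$ ($S = \left(4 - \left(-18\right) 7\right) + 43 = \left(4 + 126\right) + 43 = 130 + 43 = 173$)
$H{\left(c \right)} = 173 + c^{2}$
$\frac{1}{-733987 + H{\left(385 \right)}} = \frac{1}{-733987 + \left(173 + 385^{2}\right)} = \frac{1}{-733987 + \left(173 + 148225\right)} = \frac{1}{-733987 + 148398} = \frac{1}{-585589} = - \frac{1}{585589}$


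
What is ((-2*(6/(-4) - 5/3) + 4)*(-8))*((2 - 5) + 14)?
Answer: -2728/3 ≈ -909.33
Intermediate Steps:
((-2*(6/(-4) - 5/3) + 4)*(-8))*((2 - 5) + 14) = ((-2*(6*(-¼) - 5*⅓) + 4)*(-8))*(-3 + 14) = ((-2*(-3/2 - 5/3) + 4)*(-8))*11 = ((-2*(-19/6) + 4)*(-8))*11 = ((19/3 + 4)*(-8))*11 = ((31/3)*(-8))*11 = -248/3*11 = -2728/3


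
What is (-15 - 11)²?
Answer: 676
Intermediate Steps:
(-15 - 11)² = (-26)² = 676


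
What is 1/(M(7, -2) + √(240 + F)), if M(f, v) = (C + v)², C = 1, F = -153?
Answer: -1/86 + √87/86 ≈ 0.096830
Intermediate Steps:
M(f, v) = (1 + v)²
1/(M(7, -2) + √(240 + F)) = 1/((1 - 2)² + √(240 - 153)) = 1/((-1)² + √87) = 1/(1 + √87)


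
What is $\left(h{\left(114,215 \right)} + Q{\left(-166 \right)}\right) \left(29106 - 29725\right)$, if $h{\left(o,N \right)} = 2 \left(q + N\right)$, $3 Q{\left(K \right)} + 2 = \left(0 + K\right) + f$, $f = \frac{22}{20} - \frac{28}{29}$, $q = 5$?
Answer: $- \frac{68939887}{290} \approx -2.3772 \cdot 10^{5}$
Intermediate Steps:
$f = \frac{39}{290}$ ($f = 22 \cdot \frac{1}{20} - \frac{28}{29} = \frac{11}{10} - \frac{28}{29} = \frac{39}{290} \approx 0.13448$)
$Q{\left(K \right)} = - \frac{541}{870} + \frac{K}{3}$ ($Q{\left(K \right)} = - \frac{2}{3} + \frac{\left(0 + K\right) + \frac{39}{290}}{3} = - \frac{2}{3} + \frac{K + \frac{39}{290}}{3} = - \frac{2}{3} + \frac{\frac{39}{290} + K}{3} = - \frac{2}{3} + \left(\frac{13}{290} + \frac{K}{3}\right) = - \frac{541}{870} + \frac{K}{3}$)
$h{\left(o,N \right)} = 10 + 2 N$ ($h{\left(o,N \right)} = 2 \left(5 + N\right) = 10 + 2 N$)
$\left(h{\left(114,215 \right)} + Q{\left(-166 \right)}\right) \left(29106 - 29725\right) = \left(\left(10 + 2 \cdot 215\right) + \left(- \frac{541}{870} + \frac{1}{3} \left(-166\right)\right)\right) \left(29106 - 29725\right) = \left(\left(10 + 430\right) - \frac{16227}{290}\right) \left(-619\right) = \left(440 - \frac{16227}{290}\right) \left(-619\right) = \frac{111373}{290} \left(-619\right) = - \frac{68939887}{290}$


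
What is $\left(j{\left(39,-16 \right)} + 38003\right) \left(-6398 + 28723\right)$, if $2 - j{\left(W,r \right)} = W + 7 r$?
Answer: $850091350$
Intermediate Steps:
$j{\left(W,r \right)} = 2 - W - 7 r$ ($j{\left(W,r \right)} = 2 - \left(W + 7 r\right) = 2 - W - 7 r$)
$\left(j{\left(39,-16 \right)} + 38003\right) \left(-6398 + 28723\right) = \left(\left(2 - 39 - -112\right) + 38003\right) \left(-6398 + 28723\right) = \left(\left(2 - 39 + 112\right) + 38003\right) 22325 = \left(75 + 38003\right) 22325 = 38078 \cdot 22325 = 850091350$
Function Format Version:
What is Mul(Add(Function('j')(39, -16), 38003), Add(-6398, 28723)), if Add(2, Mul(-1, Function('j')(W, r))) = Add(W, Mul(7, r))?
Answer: 850091350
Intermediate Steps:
Function('j')(W, r) = Add(2, Mul(-1, W), Mul(-7, r)) (Function('j')(W, r) = Add(2, Mul(-1, Add(W, Mul(7, r)))) = Add(2, Add(Mul(-1, W), Mul(-7, r))) = Add(2, Mul(-1, W), Mul(-7, r)))
Mul(Add(Function('j')(39, -16), 38003), Add(-6398, 28723)) = Mul(Add(Add(2, Mul(-1, 39), Mul(-7, -16)), 38003), Add(-6398, 28723)) = Mul(Add(Add(2, -39, 112), 38003), 22325) = Mul(Add(75, 38003), 22325) = Mul(38078, 22325) = 850091350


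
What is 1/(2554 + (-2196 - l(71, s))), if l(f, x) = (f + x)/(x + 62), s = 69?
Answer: 131/46758 ≈ 0.0028017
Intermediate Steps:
l(f, x) = (f + x)/(62 + x)
1/(2554 + (-2196 - l(71, s))) = 1/(2554 + (-2196 - (71 + 69)/(62 + 69))) = 1/(2554 + (-2196 - 140/131)) = 1/(2554 - 287816/131) = 1/(46758/131) = 131/46758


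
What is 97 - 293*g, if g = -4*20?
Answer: 23537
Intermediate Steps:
g = -80
97 - 293*g = 97 - 293*(-80) = 97 + 23440 = 23537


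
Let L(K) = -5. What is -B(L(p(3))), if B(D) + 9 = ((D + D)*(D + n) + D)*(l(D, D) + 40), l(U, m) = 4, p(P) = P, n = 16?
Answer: 5069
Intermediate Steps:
B(D) = -9 + 44*D + 88*D*(16 + D) (B(D) = -9 + ((D + D)*(D + 16) + D)*(4 + 40) = -9 + ((2*D)*(16 + D) + D)*44 = -9 + (2*D*(16 + D) + D)*44 = -9 + (D + 2*D*(16 + D))*44 = -9 + (44*D + 88*D*(16 + D)) = -9 + 44*D + 88*D*(16 + D))
-B(L(p(3))) = -(-9 + 88*(-5)² + 1452*(-5)) = -(-9 + 88*25 - 7260) = -(-9 + 2200 - 7260) = -1*(-5069) = 5069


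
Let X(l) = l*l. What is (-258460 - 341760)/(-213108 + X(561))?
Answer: -600220/101613 ≈ -5.9069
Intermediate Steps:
X(l) = l**2
(-258460 - 341760)/(-213108 + X(561)) = (-258460 - 341760)/(-213108 + 561**2) = -600220/(-213108 + 314721) = -600220/101613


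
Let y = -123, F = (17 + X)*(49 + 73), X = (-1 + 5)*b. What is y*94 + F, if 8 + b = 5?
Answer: -10952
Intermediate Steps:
b = -3 (b = -8 + 5 = -3)
X = -12 (X = (-1 + 5)*(-3) = 4*(-3) = -12)
F = 610 (F = (17 - 12)*(49 + 73) = 5*122 = 610)
y*94 + F = -123*94 + 610 = -11562 + 610 = -10952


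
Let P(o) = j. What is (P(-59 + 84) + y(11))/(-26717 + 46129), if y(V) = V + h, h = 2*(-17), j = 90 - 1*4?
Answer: 63/19412 ≈ 0.0032454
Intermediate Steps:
j = 86 (j = 90 - 4 = 86)
h = -34
P(o) = 86
y(V) = -34 + V (y(V) = V - 34 = -34 + V)
(P(-59 + 84) + y(11))/(-26717 + 46129) = (86 + (-34 + 11))/(-26717 + 46129) = (86 - 23)/19412 = 63*(1/19412) = 63/19412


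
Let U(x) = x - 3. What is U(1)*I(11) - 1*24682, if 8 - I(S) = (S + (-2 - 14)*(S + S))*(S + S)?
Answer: -39702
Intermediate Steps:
U(x) = -3 + x
I(S) = 8 + 62*S² (I(S) = 8 - (S + (-2 - 14)*(S + S))*(S + S) = 8 - (S - 32*S)*2*S = 8 - (-31*S)*2*S = 8 - (-62)*S² = 8 + 62*S²)
U(1)*I(11) - 1*24682 = (-3 + 1)*(8 + 62*11²) - 1*24682 = -2*(8 + 62*121) - 24682 = -2*(8 + 7502) - 24682 = -2*7510 - 24682 = -15020 - 24682 = -39702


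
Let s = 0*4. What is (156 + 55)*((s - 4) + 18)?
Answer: 2954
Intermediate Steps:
s = 0
(156 + 55)*((s - 4) + 18) = (156 + 55)*((0 - 4) + 18) = 211*(-4 + 18) = 211*14 = 2954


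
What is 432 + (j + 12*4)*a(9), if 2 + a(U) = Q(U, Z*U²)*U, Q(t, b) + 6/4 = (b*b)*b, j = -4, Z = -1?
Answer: -210450886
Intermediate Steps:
Q(t, b) = -3/2 + b³ (Q(t, b) = -3/2 + (b*b)*b = -3/2 + b²*b = -3/2 + b³)
a(U) = -2 + U*(-3/2 - U⁶) (a(U) = -2 + (-3/2 + (-U²)³)*U = -2 + (-3/2 - U⁶)*U = -2 + U*(-3/2 - U⁶))
432 + (j + 12*4)*a(9) = 432 + (-4 + 12*4)*(-2 - 1*9⁷ - 3/2*9) = 432 + (-4 + 48)*(-2 - 1*4782969 - 27/2) = 432 + 44*(-2 - 4782969 - 27/2) = 432 + 44*(-9565969/2) = 432 - 210451318 = -210450886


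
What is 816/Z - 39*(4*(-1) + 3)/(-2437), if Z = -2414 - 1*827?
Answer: -2114991/7898317 ≈ -0.26778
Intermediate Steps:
Z = -3241 (Z = -2414 - 827 = -3241)
816/Z - 39*(4*(-1) + 3)/(-2437) = 816/(-3241) - 39*(4*(-1) + 3)/(-2437) = 816*(-1/3241) - 39*(-4 + 3)*(-1/2437) = -816/3241 - 39*(-1)*(-1/2437) = -816/3241 + 39*(-1/2437) = -816/3241 - 39/2437 = -2114991/7898317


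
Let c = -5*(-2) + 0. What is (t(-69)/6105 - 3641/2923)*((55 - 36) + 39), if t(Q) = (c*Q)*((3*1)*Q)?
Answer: 41306846/32153 ≈ 1284.7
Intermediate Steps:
c = 10 (c = 10 + 0 = 10)
t(Q) = 30*Q² (t(Q) = (10*Q)*((3*1)*Q) = (10*Q)*(3*Q) = 30*Q²)
(t(-69)/6105 - 3641/2923)*((55 - 36) + 39) = ((30*(-69)²)/6105 - 3641/2923)*((55 - 36) + 39) = ((30*4761)*(1/6105) - 3641*1/2923)*(19 + 39) = (142830*(1/6105) - 3641/2923)*58 = (9522/407 - 3641/2923)*58 = (712187/32153)*58 = 41306846/32153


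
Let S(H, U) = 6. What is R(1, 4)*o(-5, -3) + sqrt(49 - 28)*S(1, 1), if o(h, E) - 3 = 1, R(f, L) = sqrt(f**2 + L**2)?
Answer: 4*sqrt(17) + 6*sqrt(21) ≈ 43.988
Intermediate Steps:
R(f, L) = sqrt(L**2 + f**2)
o(h, E) = 4 (o(h, E) = 3 + 1 = 4)
R(1, 4)*o(-5, -3) + sqrt(49 - 28)*S(1, 1) = sqrt(4**2 + 1**2)*4 + sqrt(49 - 28)*6 = sqrt(16 + 1)*4 + sqrt(21)*6 = sqrt(17)*4 + 6*sqrt(21) = 4*sqrt(17) + 6*sqrt(21)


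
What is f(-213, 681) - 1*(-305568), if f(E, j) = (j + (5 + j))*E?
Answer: 14397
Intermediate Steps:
f(E, j) = E*(5 + 2*j) (f(E, j) = (5 + 2*j)*E = E*(5 + 2*j))
f(-213, 681) - 1*(-305568) = -213*(5 + 2*681) - 1*(-305568) = -213*(5 + 1362) + 305568 = -213*1367 + 305568 = -291171 + 305568 = 14397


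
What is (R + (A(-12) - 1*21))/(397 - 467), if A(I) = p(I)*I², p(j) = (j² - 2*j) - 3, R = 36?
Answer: -4755/14 ≈ -339.64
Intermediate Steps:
p(j) = -3 + j² - 2*j
A(I) = I²*(-3 + I² - 2*I) (A(I) = (-3 + I² - 2*I)*I² = I²*(-3 + I² - 2*I))
(R + (A(-12) - 1*21))/(397 - 467) = (36 + ((-12)²*(-3 + (-12)² - 2*(-12)) - 1*21))/(397 - 467) = (36 + (144*(-3 + 144 + 24) - 21))/(-70) = (36 + (144*165 - 21))*(-1/70) = (36 + (23760 - 21))*(-1/70) = (36 + 23739)*(-1/70) = 23775*(-1/70) = -4755/14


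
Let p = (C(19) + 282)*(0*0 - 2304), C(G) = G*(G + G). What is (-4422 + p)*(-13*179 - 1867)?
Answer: 9720173772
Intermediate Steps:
C(G) = 2*G**2 (C(G) = G*(2*G) = 2*G**2)
p = -2313216 (p = (2*19**2 + 282)*(0*0 - 2304) = (2*361 + 282)*(0 - 2304) = (722 + 282)*(-2304) = 1004*(-2304) = -2313216)
(-4422 + p)*(-13*179 - 1867) = (-4422 - 2313216)*(-13*179 - 1867) = -2317638*(-2327 - 1867) = -2317638*(-4194) = 9720173772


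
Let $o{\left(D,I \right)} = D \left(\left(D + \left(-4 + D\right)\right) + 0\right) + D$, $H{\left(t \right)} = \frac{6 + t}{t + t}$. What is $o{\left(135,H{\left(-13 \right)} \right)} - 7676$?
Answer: $28369$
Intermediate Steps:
$H{\left(t \right)} = \frac{6 + t}{2 t}$
$o{\left(D,I \right)} = D + D \left(-4 + 2 D\right)$ ($o{\left(D,I \right)} = D \left(\left(-4 + 2 D\right) + 0\right) + D = D \left(-4 + 2 D\right) + D = D + D \left(-4 + 2 D\right)$)
$o{\left(135,H{\left(-13 \right)} \right)} - 7676 = 135 \left(-3 + 2 \cdot 135\right) - 7676 = 135 \left(-3 + 270\right) - 7676 = 135 \cdot 267 - 7676 = 36045 - 7676 = 28369$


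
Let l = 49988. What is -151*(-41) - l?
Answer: -43797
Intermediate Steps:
-151*(-41) - l = -151*(-41) - 1*49988 = 6191 - 49988 = -43797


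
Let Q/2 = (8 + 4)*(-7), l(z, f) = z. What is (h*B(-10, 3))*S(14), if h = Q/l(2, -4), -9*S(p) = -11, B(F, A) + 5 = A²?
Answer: -1232/3 ≈ -410.67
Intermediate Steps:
Q = -168 (Q = 2*((8 + 4)*(-7)) = 2*(12*(-7)) = 2*(-84) = -168)
B(F, A) = -5 + A²
S(p) = 11/9 (S(p) = -⅑*(-11) = 11/9)
h = -84 (h = -168/2 = -168*½ = -84)
(h*B(-10, 3))*S(14) = -84*(-5 + 3²)*(11/9) = -84*(-5 + 9)*(11/9) = -84*4*(11/9) = -336*11/9 = -1232/3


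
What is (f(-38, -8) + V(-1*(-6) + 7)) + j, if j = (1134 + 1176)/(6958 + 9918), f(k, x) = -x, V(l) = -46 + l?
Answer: -209795/8438 ≈ -24.863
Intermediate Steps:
j = 1155/8438 (j = 2310/16876 = 2310*(1/16876) = 1155/8438 ≈ 0.13688)
(f(-38, -8) + V(-1*(-6) + 7)) + j = (-1*(-8) + (-46 + (-1*(-6) + 7))) + 1155/8438 = (8 + (-46 + (6 + 7))) + 1155/8438 = (8 + (-46 + 13)) + 1155/8438 = (8 - 33) + 1155/8438 = -25 + 1155/8438 = -209795/8438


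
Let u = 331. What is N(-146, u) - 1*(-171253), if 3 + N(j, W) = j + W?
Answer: 171435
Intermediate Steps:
N(j, W) = -3 + W + j (N(j, W) = -3 + (j + W) = -3 + (W + j) = -3 + W + j)
N(-146, u) - 1*(-171253) = (-3 + 331 - 146) - 1*(-171253) = 182 + 171253 = 171435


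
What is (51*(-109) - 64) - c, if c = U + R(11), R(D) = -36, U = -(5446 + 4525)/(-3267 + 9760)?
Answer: -36266420/6493 ≈ -5585.5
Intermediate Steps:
U = -9971/6493 ≈ -1.5357
c = -243719/6493 (c = -9971/6493 - 36 = -243719/6493 ≈ -37.536)
(51*(-109) - 64) - c = (51*(-109) - 64) - 1*(-243719/6493) = (-5559 - 64) + 243719/6493 = -5623 + 243719/6493 = -36266420/6493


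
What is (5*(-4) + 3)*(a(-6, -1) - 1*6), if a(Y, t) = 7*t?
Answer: 221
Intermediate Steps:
(5*(-4) + 3)*(a(-6, -1) - 1*6) = (5*(-4) + 3)*(7*(-1) - 1*6) = (-20 + 3)*(-7 - 6) = -17*(-13) = 221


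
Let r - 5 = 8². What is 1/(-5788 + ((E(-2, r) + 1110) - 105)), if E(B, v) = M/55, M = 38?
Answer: -55/263027 ≈ -0.00020910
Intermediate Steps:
r = 69 (r = 5 + 8² = 5 + 64 = 69)
E(B, v) = 38/55
1/(-5788 + ((E(-2, r) + 1110) - 105)) = 1/(-5788 + ((38/55 + 1110) - 105)) = 1/(-5788 + (61088/55 - 105)) = 1/(-5788 + 55313/55) = 1/(-263027/55) = -55/263027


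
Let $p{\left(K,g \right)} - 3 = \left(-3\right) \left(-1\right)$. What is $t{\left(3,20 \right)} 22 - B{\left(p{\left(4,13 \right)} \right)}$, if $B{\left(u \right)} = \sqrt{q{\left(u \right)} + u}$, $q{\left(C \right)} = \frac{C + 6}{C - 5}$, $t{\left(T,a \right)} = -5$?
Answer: $-110 - 3 \sqrt{2} \approx -114.24$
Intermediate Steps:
$q{\left(C \right)} = \frac{6 + C}{-5 + C}$
$p{\left(K,g \right)} = 6$ ($p{\left(K,g \right)} = 3 - -3 = 3 + 3 = 6$)
$B{\left(u \right)} = \sqrt{u + \frac{6 + u}{-5 + u}}$ ($B{\left(u \right)} = \sqrt{\frac{6 + u}{-5 + u} + u} = \sqrt{u + \frac{6 + u}{-5 + u}}$)
$t{\left(3,20 \right)} 22 - B{\left(p{\left(4,13 \right)} \right)} = \left(-5\right) 22 - \sqrt{\frac{6 + 6 + 6 \left(-5 + 6\right)}{-5 + 6}} = -110 - \sqrt{\frac{6 + 6 + 6 \cdot 1}{1}} = -110 - \sqrt{1 \left(6 + 6 + 6\right)} = -110 - \sqrt{1 \cdot 18} = -110 - \sqrt{18} = -110 - 3 \sqrt{2}$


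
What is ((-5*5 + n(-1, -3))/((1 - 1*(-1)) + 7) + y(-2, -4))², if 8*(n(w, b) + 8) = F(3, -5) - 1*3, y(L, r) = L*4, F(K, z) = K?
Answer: 1225/9 ≈ 136.11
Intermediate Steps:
y(L, r) = 4*L
n(w, b) = -8 (n(w, b) = -8 + (3 - 1*3)/8 = -8 + (3 - 3)/8 = -8 + (⅛)*0 = -8 + 0 = -8)
((-5*5 + n(-1, -3))/((1 - 1*(-1)) + 7) + y(-2, -4))² = ((-5*5 - 8)/((1 - 1*(-1)) + 7) + 4*(-2))² = ((-25 - 8)/((1 + 1) + 7) - 8)² = (-33/(2 + 7) - 8)² = (-33/9 - 8)² = (-33*⅑ - 8)² = (-11/3 - 8)² = (-35/3)² = 1225/9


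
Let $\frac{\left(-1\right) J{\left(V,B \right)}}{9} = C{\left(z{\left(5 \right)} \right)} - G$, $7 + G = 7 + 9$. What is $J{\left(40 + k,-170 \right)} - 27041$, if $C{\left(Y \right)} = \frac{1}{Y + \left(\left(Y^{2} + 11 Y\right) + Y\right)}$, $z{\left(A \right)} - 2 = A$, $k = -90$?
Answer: $- \frac{3774409}{140} \approx -26960.0$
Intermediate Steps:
$z{\left(A \right)} = 2 + A$
$C{\left(Y \right)} = \frac{1}{Y^{2} + 13 Y}$ ($C{\left(Y \right)} = \frac{1}{Y + \left(Y^{2} + 12 Y\right)} = \frac{1}{Y^{2} + 13 Y}$)
$G = 9$ ($G = -7 + \left(7 + 9\right) = -7 + 16 = 9$)
$J{\left(V,B \right)} = \frac{11331}{140}$ ($J{\left(V,B \right)} = - 9 \left(\frac{1}{\left(2 + 5\right) \left(13 + \left(2 + 5\right)\right)} - 9\right) = - 9 \left(\frac{1}{7 \left(13 + 7\right)} - 9\right) = - 9 \left(\frac{1}{7 \cdot 20} - 9\right) = - 9 \left(\frac{1}{7} \cdot \frac{1}{20} - 9\right) = - 9 \left(\frac{1}{140} - 9\right) = \left(-9\right) \left(- \frac{1259}{140}\right) = \frac{11331}{140}$)
$J{\left(40 + k,-170 \right)} - 27041 = \frac{11331}{140} - 27041 = - \frac{3774409}{140}$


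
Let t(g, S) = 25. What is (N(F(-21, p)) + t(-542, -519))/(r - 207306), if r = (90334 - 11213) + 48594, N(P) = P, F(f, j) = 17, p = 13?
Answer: -42/79591 ≈ -0.00052770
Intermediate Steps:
r = 127715 (r = 79121 + 48594 = 127715)
(N(F(-21, p)) + t(-542, -519))/(r - 207306) = (17 + 25)/(127715 - 207306) = 42/(-79591) = 42*(-1/79591) = -42/79591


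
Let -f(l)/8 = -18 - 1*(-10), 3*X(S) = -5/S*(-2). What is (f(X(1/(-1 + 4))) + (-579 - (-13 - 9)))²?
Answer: 243049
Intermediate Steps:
X(S) = 10/(3*S) (X(S) = (-5/S*(-2))/3 = (10/S)/3 = 10/(3*S))
f(l) = 64 (f(l) = -8*(-18 - 1*(-10)) = -8*(-18 + 10) = -8*(-8) = 64)
(f(X(1/(-1 + 4))) + (-579 - (-13 - 9)))² = (64 + (-579 - (-13 - 9)))² = (64 + (-579 - (-22)))² = (64 + (-579 - 1*(-22)))² = (64 + (-579 + 22))² = (64 - 557)² = (-493)² = 243049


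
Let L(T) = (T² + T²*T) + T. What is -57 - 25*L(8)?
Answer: -14657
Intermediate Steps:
L(T) = T + T² + T³ (L(T) = (T² + T³) + T = T + T² + T³)
-57 - 25*L(8) = -57 - 200*(1 + 8 + 8²) = -57 - 200*(1 + 8 + 64) = -57 - 200*73 = -57 - 25*584 = -57 - 14600 = -14657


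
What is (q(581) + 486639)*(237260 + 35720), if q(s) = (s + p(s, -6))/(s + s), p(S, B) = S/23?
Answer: 3055385702820/23 ≈ 1.3284e+11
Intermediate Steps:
p(S, B) = S/23 (p(S, B) = S*(1/23) = S/23)
q(s) = 12/23 (q(s) = (s + s/23)/(s + s) = (24*s/23)/((2*s)) = (24*s/23)*(1/(2*s)) = 12/23)
(q(581) + 486639)*(237260 + 35720) = (12/23 + 486639)*(237260 + 35720) = (11192709/23)*272980 = 3055385702820/23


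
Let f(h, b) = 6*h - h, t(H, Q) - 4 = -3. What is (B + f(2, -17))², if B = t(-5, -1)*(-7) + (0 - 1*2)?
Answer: 1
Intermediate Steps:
t(H, Q) = 1 (t(H, Q) = 4 - 3 = 1)
f(h, b) = 5*h
B = -9 (B = 1*(-7) + (0 - 1*2) = -7 + (0 - 2) = -7 - 2 = -9)
(B + f(2, -17))² = (-9 + 5*2)² = (-9 + 10)² = 1² = 1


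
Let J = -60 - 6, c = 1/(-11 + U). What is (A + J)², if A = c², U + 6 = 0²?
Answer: 363779329/83521 ≈ 4355.5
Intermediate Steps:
U = -6 (U = -6 + 0² = -6 + 0 = -6)
c = -1/17 (c = 1/(-11 - 6) = 1/(-17) = -1/17 ≈ -0.058824)
A = 1/289 (A = (-1/17)² = 1/289 ≈ 0.0034602)
J = -66
(A + J)² = (1/289 - 66)² = (-19073/289)² = 363779329/83521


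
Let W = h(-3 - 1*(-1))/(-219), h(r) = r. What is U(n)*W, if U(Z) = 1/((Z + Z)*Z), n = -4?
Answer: 1/3504 ≈ 0.00028539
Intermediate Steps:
U(Z) = 1/(2*Z²) (U(Z) = 1/(((2*Z))*Z) = (1/(2*Z))/Z = 1/(2*Z²))
W = 2/219 (W = (-3 - 1*(-1))/(-219) = (-3 + 1)*(-1/219) = -2*(-1/219) = 2/219 ≈ 0.0091324)
U(n)*W = ((½)/(-4)²)*(2/219) = ((½)*(1/16))*(2/219) = (1/32)*(2/219) = 1/3504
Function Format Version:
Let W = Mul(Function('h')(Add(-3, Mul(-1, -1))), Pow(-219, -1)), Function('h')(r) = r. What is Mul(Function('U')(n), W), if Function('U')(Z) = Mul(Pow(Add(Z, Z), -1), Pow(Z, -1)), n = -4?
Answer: Rational(1, 3504) ≈ 0.00028539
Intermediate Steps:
Function('U')(Z) = Mul(Rational(1, 2), Pow(Z, -2)) (Function('U')(Z) = Mul(Pow(Mul(2, Z), -1), Pow(Z, -1)) = Mul(Mul(Rational(1, 2), Pow(Z, -1)), Pow(Z, -1)) = Mul(Rational(1, 2), Pow(Z, -2)))
W = Rational(2, 219) (W = Mul(Add(-3, Mul(-1, -1)), Pow(-219, -1)) = Mul(Add(-3, 1), Rational(-1, 219)) = Mul(-2, Rational(-1, 219)) = Rational(2, 219) ≈ 0.0091324)
Mul(Function('U')(n), W) = Mul(Mul(Rational(1, 2), Pow(-4, -2)), Rational(2, 219)) = Mul(Mul(Rational(1, 2), Rational(1, 16)), Rational(2, 219)) = Mul(Rational(1, 32), Rational(2, 219)) = Rational(1, 3504)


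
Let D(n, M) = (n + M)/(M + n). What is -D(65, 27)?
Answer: -1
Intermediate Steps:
D(n, M) = 1 (D(n, M) = (M + n)/(M + n) = 1)
-D(65, 27) = -1*1 = -1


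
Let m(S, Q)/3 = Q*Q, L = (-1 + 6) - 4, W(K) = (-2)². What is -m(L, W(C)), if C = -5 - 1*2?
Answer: -48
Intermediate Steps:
C = -7 (C = -5 - 2 = -7)
W(K) = 4
L = 1 (L = 5 - 4 = 1)
m(S, Q) = 3*Q² (m(S, Q) = 3*(Q*Q) = 3*Q²)
-m(L, W(C)) = -3*4² = -3*16 = -1*48 = -48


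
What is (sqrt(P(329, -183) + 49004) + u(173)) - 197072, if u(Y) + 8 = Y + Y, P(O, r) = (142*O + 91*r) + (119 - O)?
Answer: -196734 + sqrt(78859) ≈ -1.9645e+5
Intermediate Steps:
P(O, r) = 119 + 91*r + 141*O (P(O, r) = (91*r + 142*O) + (119 - O) = 119 + 91*r + 141*O)
u(Y) = -8 + 2*Y (u(Y) = -8 + (Y + Y) = -8 + 2*Y)
(sqrt(P(329, -183) + 49004) + u(173)) - 197072 = (sqrt((119 + 91*(-183) + 141*329) + 49004) + (-8 + 2*173)) - 197072 = (sqrt((119 - 16653 + 46389) + 49004) + (-8 + 346)) - 197072 = (sqrt(29855 + 49004) + 338) - 197072 = (sqrt(78859) + 338) - 197072 = (338 + sqrt(78859)) - 197072 = -196734 + sqrt(78859)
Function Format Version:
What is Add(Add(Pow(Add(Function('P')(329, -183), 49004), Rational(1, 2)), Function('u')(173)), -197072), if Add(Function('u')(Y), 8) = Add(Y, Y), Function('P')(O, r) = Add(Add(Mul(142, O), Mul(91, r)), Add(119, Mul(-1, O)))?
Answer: Add(-196734, Pow(78859, Rational(1, 2))) ≈ -1.9645e+5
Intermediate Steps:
Function('P')(O, r) = Add(119, Mul(91, r), Mul(141, O)) (Function('P')(O, r) = Add(Add(Mul(91, r), Mul(142, O)), Add(119, Mul(-1, O))) = Add(119, Mul(91, r), Mul(141, O)))
Function('u')(Y) = Add(-8, Mul(2, Y)) (Function('u')(Y) = Add(-8, Add(Y, Y)) = Add(-8, Mul(2, Y)))
Add(Add(Pow(Add(Function('P')(329, -183), 49004), Rational(1, 2)), Function('u')(173)), -197072) = Add(Add(Pow(Add(Add(119, Mul(91, -183), Mul(141, 329)), 49004), Rational(1, 2)), Add(-8, Mul(2, 173))), -197072) = Add(Add(Pow(Add(Add(119, -16653, 46389), 49004), Rational(1, 2)), Add(-8, 346)), -197072) = Add(Add(Pow(Add(29855, 49004), Rational(1, 2)), 338), -197072) = Add(Add(Pow(78859, Rational(1, 2)), 338), -197072) = Add(Add(338, Pow(78859, Rational(1, 2))), -197072) = Add(-196734, Pow(78859, Rational(1, 2)))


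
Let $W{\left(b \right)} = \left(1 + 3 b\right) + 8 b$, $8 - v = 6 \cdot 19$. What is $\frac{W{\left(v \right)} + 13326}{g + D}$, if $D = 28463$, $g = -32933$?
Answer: $- \frac{12161}{4470} \approx -2.7206$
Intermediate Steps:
$v = -106$ ($v = 8 - 6 \cdot 19 = 8 - 114 = -106$)
$W{\left(b \right)} = 1 + 11 b$
$\frac{W{\left(v \right)} + 13326}{g + D} = \frac{\left(1 + 11 \left(-106\right)\right) + 13326}{-32933 + 28463} = \frac{\left(1 - 1166\right) + 13326}{-4470} = \left(-1165 + 13326\right) \left(- \frac{1}{4470}\right) = 12161 \left(- \frac{1}{4470}\right) = - \frac{12161}{4470}$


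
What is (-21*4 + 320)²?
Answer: 55696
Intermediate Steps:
(-21*4 + 320)² = (-84 + 320)² = 236² = 55696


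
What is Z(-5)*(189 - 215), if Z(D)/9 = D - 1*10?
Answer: 3510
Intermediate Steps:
Z(D) = -90 + 9*D (Z(D) = 9*(D - 1*10) = 9*(D - 10) = 9*(-10 + D) = -90 + 9*D)
Z(-5)*(189 - 215) = (-90 + 9*(-5))*(189 - 215) = (-90 - 45)*(-26) = -135*(-26) = 3510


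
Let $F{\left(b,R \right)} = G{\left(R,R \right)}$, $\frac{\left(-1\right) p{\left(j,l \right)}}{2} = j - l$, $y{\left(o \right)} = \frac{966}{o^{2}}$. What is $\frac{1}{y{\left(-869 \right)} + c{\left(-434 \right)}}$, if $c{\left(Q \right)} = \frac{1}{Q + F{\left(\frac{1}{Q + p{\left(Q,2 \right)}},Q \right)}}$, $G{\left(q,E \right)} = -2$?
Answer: $- \frac{329250196}{333985} \approx -985.82$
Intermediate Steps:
$y{\left(o \right)} = \frac{966}{o^{2}}$
$p{\left(j,l \right)} = - 2 j + 2 l$ ($p{\left(j,l \right)} = - 2 \left(j - l\right) = - 2 j + 2 l$)
$F{\left(b,R \right)} = -2$
$c{\left(Q \right)} = \frac{1}{-2 + Q}$ ($c{\left(Q \right)} = \frac{1}{Q - 2} = \frac{1}{-2 + Q}$)
$\frac{1}{y{\left(-869 \right)} + c{\left(-434 \right)}} = \frac{1}{\frac{966}{755161} + \frac{1}{-2 - 434}} = \frac{1}{966 \cdot \frac{1}{755161} + \frac{1}{-436}} = \frac{1}{\frac{966}{755161} - \frac{1}{436}} = \frac{1}{- \frac{333985}{329250196}} = - \frac{329250196}{333985}$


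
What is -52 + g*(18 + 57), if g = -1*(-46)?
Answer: 3398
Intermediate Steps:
g = 46
-52 + g*(18 + 57) = -52 + 46*(18 + 57) = -52 + 46*75 = -52 + 3450 = 3398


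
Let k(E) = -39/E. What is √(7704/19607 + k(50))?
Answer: I*√14880654222/196070 ≈ 0.62216*I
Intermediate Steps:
√(7704/19607 + k(50)) = √(7704/19607 - 39/50) = √(-379473/980350) = I*√14880654222/196070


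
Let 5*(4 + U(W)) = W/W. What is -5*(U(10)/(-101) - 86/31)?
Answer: 42841/3131 ≈ 13.683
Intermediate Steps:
U(W) = -19/5 (U(W) = -4 + (W/W)/5 = -4 + (⅕)*1 = -4 + ⅕ = -19/5)
-5*(U(10)/(-101) - 86/31) = -5*(-19/5/(-101) - 86/31) = -5*(-19/5*(-1/101) - 86*1/31) = -5*(19/505 - 86/31) = -5*(-42841)/15655 = -1*(-42841/3131) = 42841/3131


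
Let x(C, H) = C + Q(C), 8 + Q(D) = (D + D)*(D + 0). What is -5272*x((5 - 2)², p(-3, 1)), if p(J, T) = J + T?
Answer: -859336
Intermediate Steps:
Q(D) = -8 + 2*D² (Q(D) = -8 + (D + D)*(D + 0) = -8 + (2*D)*D = -8 + 2*D²)
x(C, H) = -8 + C + 2*C² (x(C, H) = C + (-8 + 2*C²) = -8 + C + 2*C²)
-5272*x((5 - 2)², p(-3, 1)) = -5272*(-8 + (5 - 2)² + 2*((5 - 2)²)²) = -5272*(-8 + 3² + 2*(3²)²) = -5272*(-8 + 9 + 2*9²) = -5272*(-8 + 9 + 2*81) = -5272*(-8 + 9 + 162) = -5272*163 = -859336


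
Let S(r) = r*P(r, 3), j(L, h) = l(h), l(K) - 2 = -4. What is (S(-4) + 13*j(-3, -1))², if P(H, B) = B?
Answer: 1444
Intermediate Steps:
l(K) = -2 (l(K) = 2 - 4 = -2)
j(L, h) = -2
S(r) = 3*r (S(r) = r*3 = 3*r)
(S(-4) + 13*j(-3, -1))² = (3*(-4) + 13*(-2))² = (-12 - 26)² = (-38)² = 1444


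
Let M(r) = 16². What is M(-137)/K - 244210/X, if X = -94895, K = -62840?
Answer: 383046582/149080045 ≈ 2.5694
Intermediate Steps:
M(r) = 256
M(-137)/K - 244210/X = 256/(-62840) - 244210/(-94895) = 256*(-1/62840) - 244210*(-1/94895) = -32/7855 + 48842/18979 = 383046582/149080045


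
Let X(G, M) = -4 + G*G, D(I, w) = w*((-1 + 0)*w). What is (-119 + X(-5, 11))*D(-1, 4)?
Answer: 1568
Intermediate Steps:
D(I, w) = -w**2 (D(I, w) = w*(-w) = -w**2)
X(G, M) = -4 + G**2
(-119 + X(-5, 11))*D(-1, 4) = (-119 + (-4 + (-5)**2))*(-1*4**2) = (-119 + (-4 + 25))*(-1*16) = (-119 + 21)*(-16) = -98*(-16) = 1568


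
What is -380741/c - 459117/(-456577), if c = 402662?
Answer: 11031385897/183846207974 ≈ 0.060003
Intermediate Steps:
-380741/c - 459117/(-456577) = -380741/402662 - 459117/(-456577) = -380741*1/402662 - 459117*(-1/456577) = -380741/402662 + 459117/456577 = 11031385897/183846207974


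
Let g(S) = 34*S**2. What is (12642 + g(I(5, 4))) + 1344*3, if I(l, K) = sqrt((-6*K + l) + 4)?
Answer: 16164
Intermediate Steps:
I(l, K) = sqrt(4 + l - 6*K) (I(l, K) = sqrt((l - 6*K) + 4) = sqrt(4 + l - 6*K))
(12642 + g(I(5, 4))) + 1344*3 = (12642 + 34*(sqrt(4 + 5 - 6*4))**2) + 1344*3 = (12642 + 34*(sqrt(4 + 5 - 24))**2) + 4032 = (12642 + 34*(sqrt(-15))**2) + 4032 = (12642 + 34*(I*sqrt(15))**2) + 4032 = (12642 + 34*(-15)) + 4032 = (12642 - 510) + 4032 = 12132 + 4032 = 16164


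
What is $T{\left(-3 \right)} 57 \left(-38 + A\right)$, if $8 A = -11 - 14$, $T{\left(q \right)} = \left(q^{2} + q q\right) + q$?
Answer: $- \frac{281295}{8} \approx -35162.0$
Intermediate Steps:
$T{\left(q \right)} = q + 2 q^{2}$ ($T{\left(q \right)} = \left(q^{2} + q^{2}\right) + q = 2 q^{2} + q = q + 2 q^{2}$)
$A = - \frac{25}{8}$ ($A = \frac{-11 - 14}{8} = \frac{1}{8} \left(-25\right) = - \frac{25}{8} \approx -3.125$)
$T{\left(-3 \right)} 57 \left(-38 + A\right) = - 3 \left(1 + 2 \left(-3\right)\right) 57 \left(-38 - \frac{25}{8}\right) = - 3 \left(1 - 6\right) 57 \left(- \frac{329}{8}\right) = \left(-3\right) \left(-5\right) 57 \left(- \frac{329}{8}\right) = 15 \cdot 57 \left(- \frac{329}{8}\right) = 855 \left(- \frac{329}{8}\right) = - \frac{281295}{8}$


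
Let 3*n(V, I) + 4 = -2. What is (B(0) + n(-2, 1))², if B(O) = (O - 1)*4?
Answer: 36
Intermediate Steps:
n(V, I) = -2 (n(V, I) = -4/3 + (⅓)*(-2) = -4/3 - ⅔ = -2)
B(O) = -4 + 4*O (B(O) = (-1 + O)*4 = -4 + 4*O)
(B(0) + n(-2, 1))² = ((-4 + 4*0) - 2)² = ((-4 + 0) - 2)² = (-4 - 2)² = (-6)² = 36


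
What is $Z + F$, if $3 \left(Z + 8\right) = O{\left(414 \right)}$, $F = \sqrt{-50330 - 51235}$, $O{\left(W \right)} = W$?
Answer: $130 + 3 i \sqrt{11285} \approx 130.0 + 318.69 i$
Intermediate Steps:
$F = 3 i \sqrt{11285}$ ($F = \sqrt{-101565} = 3 i \sqrt{11285} \approx 318.69 i$)
$Z = 130$ ($Z = -8 + \frac{1}{3} \cdot 414 = -8 + 138 = 130$)
$Z + F = 130 + 3 i \sqrt{11285}$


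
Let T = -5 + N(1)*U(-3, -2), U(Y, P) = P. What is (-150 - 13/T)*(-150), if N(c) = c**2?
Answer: 155550/7 ≈ 22221.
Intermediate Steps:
T = -7 (T = -5 + 1**2*(-2) = -5 + 1*(-2) = -5 - 2 = -7)
(-150 - 13/T)*(-150) = (-150 - 13/(-7))*(-150) = (-150 - 13*(-1/7))*(-150) = (-150 + 13/7)*(-150) = -1037/7*(-150) = 155550/7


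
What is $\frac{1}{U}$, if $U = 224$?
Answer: $\frac{1}{224} \approx 0.0044643$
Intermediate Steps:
$\frac{1}{U} = \frac{1}{224}$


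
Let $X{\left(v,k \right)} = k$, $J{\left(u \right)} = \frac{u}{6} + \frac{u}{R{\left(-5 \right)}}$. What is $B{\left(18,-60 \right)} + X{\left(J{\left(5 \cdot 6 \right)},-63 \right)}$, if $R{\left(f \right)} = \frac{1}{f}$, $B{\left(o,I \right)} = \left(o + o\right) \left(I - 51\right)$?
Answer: $-4059$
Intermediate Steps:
$B{\left(o,I \right)} = 2 o \left(-51 + I\right)$
$J{\left(u \right)} = - \frac{29 u}{6}$ ($J{\left(u \right)} = \frac{u}{6} + \frac{u}{\frac{1}{-5}} = u \frac{1}{6} + \frac{u}{- \frac{1}{5}} = \frac{u}{6} + u \left(-5\right) = \frac{u}{6} - 5 u = - \frac{29 u}{6}$)
$B{\left(18,-60 \right)} + X{\left(J{\left(5 \cdot 6 \right)},-63 \right)} = 2 \cdot 18 \left(-51 - 60\right) - 63 = 2 \cdot 18 \left(-111\right) - 63 = -3996 - 63 = -4059$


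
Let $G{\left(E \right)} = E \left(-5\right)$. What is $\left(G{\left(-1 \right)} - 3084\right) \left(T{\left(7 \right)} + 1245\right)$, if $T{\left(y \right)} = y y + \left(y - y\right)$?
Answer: $-3984226$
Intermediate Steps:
$T{\left(y \right)} = y^{2}$ ($T{\left(y \right)} = y^{2} + 0 = y^{2}$)
$G{\left(E \right)} = - 5 E$
$\left(G{\left(-1 \right)} - 3084\right) \left(T{\left(7 \right)} + 1245\right) = \left(\left(-5\right) \left(-1\right) - 3084\right) \left(7^{2} + 1245\right) = \left(5 - 3084\right) \left(49 + 1245\right) = \left(-3079\right) 1294 = -3984226$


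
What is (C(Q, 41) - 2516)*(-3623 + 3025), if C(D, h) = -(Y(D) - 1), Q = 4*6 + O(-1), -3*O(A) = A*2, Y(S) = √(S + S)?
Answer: 1503970 + 1196*√111/3 ≈ 1.5082e+6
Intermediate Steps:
Y(S) = √2*√S (Y(S) = √(2*S) = √2*√S)
O(A) = -2*A/3 (O(A) = -A*2/3 = -2*A/3)
Q = 74/3 (Q = 4*6 - ⅔*(-1) = 24 + ⅔ = 74/3 ≈ 24.667)
C(D, h) = 1 - √2*√D (C(D, h) = -(√2*√D - 1) = -(-1 + √2*√D) = 1 - √2*√D)
(C(Q, 41) - 2516)*(-3623 + 3025) = ((1 - √2*√(74/3)) - 2516)*(-3623 + 3025) = ((1 - √2*√222/3) - 2516)*(-598) = ((1 - 2*√111/3) - 2516)*(-598) = (-2515 - 2*√111/3)*(-598) = 1503970 + 1196*√111/3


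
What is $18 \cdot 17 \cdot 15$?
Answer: $4590$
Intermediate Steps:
$18 \cdot 17 \cdot 15 = 306 \cdot 15 = 4590$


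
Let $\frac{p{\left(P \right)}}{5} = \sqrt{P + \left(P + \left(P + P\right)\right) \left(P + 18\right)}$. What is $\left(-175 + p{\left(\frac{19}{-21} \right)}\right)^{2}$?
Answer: $\frac{1442675}{49} - 250 i \sqrt{2318} \approx 29442.0 - 12036.0 i$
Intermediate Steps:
$p{\left(P \right)} = 5 \sqrt{P + 3 P \left(18 + P\right)}$ ($p{\left(P \right)} = 5 \sqrt{P + \left(P + \left(P + P\right)\right) \left(P + 18\right)} = 5 \sqrt{P + \left(P + 2 P\right) \left(18 + P\right)} = 5 \sqrt{P + 3 P \left(18 + P\right)}$)
$\left(-175 + p{\left(\frac{19}{-21} \right)}\right)^{2} = \left(-175 + 5 \sqrt{\frac{19}{-21} \left(55 + 3 \frac{19}{-21}\right)}\right)^{2} = \left(-175 + 5 \sqrt{19 \left(- \frac{1}{21}\right) \left(55 + 3 \cdot 19 \left(- \frac{1}{21}\right)\right)}\right)^{2} = \left(-175 + 5 \sqrt{- \frac{19 \left(55 + 3 \left(- \frac{19}{21}\right)\right)}{21}}\right)^{2} = \left(-175 + 5 \sqrt{- \frac{19 \left(55 - \frac{19}{7}\right)}{21}}\right)^{2} = \left(-175 + 5 \sqrt{\left(- \frac{19}{21}\right) \frac{366}{7}}\right)^{2} = \left(-175 + 5 \sqrt{- \frac{2318}{49}}\right)^{2} = \left(-175 + 5 \frac{i \sqrt{2318}}{7}\right)^{2} = \left(-175 + \frac{5 i \sqrt{2318}}{7}\right)^{2}$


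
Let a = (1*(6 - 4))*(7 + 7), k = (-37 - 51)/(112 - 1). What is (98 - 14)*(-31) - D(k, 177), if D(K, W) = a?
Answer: -2632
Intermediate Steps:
k = -88/111 ≈ -0.79279
a = 28 (a = (1*2)*14 = 2*14 = 28)
D(K, W) = 28
(98 - 14)*(-31) - D(k, 177) = (98 - 14)*(-31) - 1*28 = 84*(-31) - 28 = -2604 - 28 = -2632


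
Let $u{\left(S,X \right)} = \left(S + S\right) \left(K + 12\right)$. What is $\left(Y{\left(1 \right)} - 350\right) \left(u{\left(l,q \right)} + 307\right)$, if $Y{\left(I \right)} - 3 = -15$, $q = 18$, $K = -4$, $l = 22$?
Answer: $-238558$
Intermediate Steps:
$Y{\left(I \right)} = -12$ ($Y{\left(I \right)} = 3 - 15 = -12$)
$u{\left(S,X \right)} = 16 S$ ($u{\left(S,X \right)} = \left(S + S\right) \left(-4 + 12\right) = 2 S 8 = 16 S$)
$\left(Y{\left(1 \right)} - 350\right) \left(u{\left(l,q \right)} + 307\right) = \left(-12 - 350\right) \left(16 \cdot 22 + 307\right) = - 362 \left(352 + 307\right) = \left(-362\right) 659 = -238558$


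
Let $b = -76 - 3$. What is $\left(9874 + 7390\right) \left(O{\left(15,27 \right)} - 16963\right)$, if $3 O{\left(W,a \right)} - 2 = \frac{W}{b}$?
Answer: $- \frac{69402799232}{237} \approx -2.9284 \cdot 10^{8}$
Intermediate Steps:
$b = -79$
$O{\left(W,a \right)} = \frac{2}{3} - \frac{W}{237}$ ($O{\left(W,a \right)} = \frac{2}{3} + \frac{W \frac{1}{-79}}{3} = \frac{2}{3} + \frac{W \left(- \frac{1}{79}\right)}{3} = \frac{2}{3} + \frac{\left(- \frac{1}{79}\right) W}{3} = \frac{2}{3} - \frac{W}{237}$)
$\left(9874 + 7390\right) \left(O{\left(15,27 \right)} - 16963\right) = \left(9874 + 7390\right) \left(\left(\frac{2}{3} - \frac{5}{79}\right) - 16963\right) = 17264 \left(\left(\frac{2}{3} - \frac{5}{79}\right) - 16963\right) = 17264 \left(\frac{143}{237} - 16963\right) = 17264 \left(- \frac{4020088}{237}\right) = - \frac{69402799232}{237}$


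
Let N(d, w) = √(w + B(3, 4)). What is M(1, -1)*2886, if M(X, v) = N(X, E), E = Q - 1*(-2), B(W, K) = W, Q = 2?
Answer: 2886*√7 ≈ 7635.6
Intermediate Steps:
E = 4 (E = 2 - 1*(-2) = 2 + 2 = 4)
N(d, w) = √(3 + w) (N(d, w) = √(w + 3) = √(3 + w))
M(X, v) = √7 (M(X, v) = √(3 + 4) = √7)
M(1, -1)*2886 = √7*2886 = 2886*√7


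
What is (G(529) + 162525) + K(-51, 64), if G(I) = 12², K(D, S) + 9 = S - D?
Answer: 162775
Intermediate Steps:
K(D, S) = -9 + S - D (K(D, S) = -9 + (S - D) = -9 + S - D)
G(I) = 144
(G(529) + 162525) + K(-51, 64) = (144 + 162525) + (-9 + 64 - 1*(-51)) = 162669 + (-9 + 64 + 51) = 162669 + 106 = 162775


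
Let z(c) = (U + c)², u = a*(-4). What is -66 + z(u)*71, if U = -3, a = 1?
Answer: 3413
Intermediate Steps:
u = -4 (u = 1*(-4) = -4)
z(c) = (-3 + c)²
-66 + z(u)*71 = -66 + (-3 - 4)²*71 = -66 + (-7)²*71 = -66 + 49*71 = -66 + 3479 = 3413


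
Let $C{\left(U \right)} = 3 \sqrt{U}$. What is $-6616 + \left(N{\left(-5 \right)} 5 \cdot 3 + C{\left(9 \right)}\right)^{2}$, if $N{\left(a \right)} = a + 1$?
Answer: $-4015$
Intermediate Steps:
$N{\left(a \right)} = 1 + a$
$-6616 + \left(N{\left(-5 \right)} 5 \cdot 3 + C{\left(9 \right)}\right)^{2} = -6616 + \left(\left(1 - 5\right) 5 \cdot 3 + 3 \sqrt{9}\right)^{2} = -6616 + \left(\left(-4\right) 5 \cdot 3 + 3 \cdot 3\right)^{2} = -6616 + \left(\left(-20\right) 3 + 9\right)^{2} = -6616 + \left(-60 + 9\right)^{2} = -6616 + \left(-51\right)^{2} = -6616 + 2601 = -4015$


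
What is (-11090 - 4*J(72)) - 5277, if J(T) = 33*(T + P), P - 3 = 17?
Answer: -28511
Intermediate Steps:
P = 20 (P = 3 + 17 = 20)
J(T) = 660 + 33*T (J(T) = 33*(T + 20) = 33*(20 + T) = 660 + 33*T)
(-11090 - 4*J(72)) - 5277 = (-11090 - 4*(660 + 33*72)) - 5277 = (-11090 - 4*(660 + 2376)) - 5277 = (-11090 - 4*3036) - 5277 = (-11090 - 12144) - 5277 = -23234 - 5277 = -28511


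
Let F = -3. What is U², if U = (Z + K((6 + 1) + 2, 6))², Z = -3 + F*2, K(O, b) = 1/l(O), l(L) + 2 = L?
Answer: 14776336/2401 ≈ 6154.2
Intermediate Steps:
l(L) = -2 + L
K(O, b) = 1/(-2 + O)
Z = -9 (Z = -3 - 3*2 = -3 - 6 = -9)
U = 3844/49 (U = (-9 + 1/(-2 + ((6 + 1) + 2)))² = (-9 + 1/(-2 + (7 + 2)))² = (-9 + 1/(-2 + 9))² = (-9 + 1/7)² = (-9 + ⅐)² = (-62/7)² = 3844/49 ≈ 78.449)
U² = (3844/49)² = 14776336/2401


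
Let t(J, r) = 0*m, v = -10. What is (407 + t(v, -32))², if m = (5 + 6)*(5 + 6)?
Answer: 165649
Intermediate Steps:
m = 121 (m = 11*11 = 121)
t(J, r) = 0 (t(J, r) = 0*121 = 0)
(407 + t(v, -32))² = (407 + 0)² = 407² = 165649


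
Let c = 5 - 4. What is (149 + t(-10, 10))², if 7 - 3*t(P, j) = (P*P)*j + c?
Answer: 299209/9 ≈ 33245.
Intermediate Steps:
c = 1
t(P, j) = 2 - j*P²/3 (t(P, j) = 7/3 - ((P*P)*j + 1)/3 = 7/3 - (P²*j + 1)/3 = 7/3 - (j*P² + 1)/3 = 7/3 - (1 + j*P²)/3 = 7/3 + (-⅓ - j*P²/3) = 2 - j*P²/3)
(149 + t(-10, 10))² = (149 + (2 - ⅓*10*(-10)²))² = (149 + (2 - ⅓*10*100))² = (149 + (2 - 1000/3))² = (149 - 994/3)² = (-547/3)² = 299209/9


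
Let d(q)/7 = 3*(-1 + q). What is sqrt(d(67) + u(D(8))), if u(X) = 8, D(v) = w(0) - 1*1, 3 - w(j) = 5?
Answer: sqrt(1394) ≈ 37.336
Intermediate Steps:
d(q) = -21 + 21*q (d(q) = 7*(3*(-1 + q)) = 7*(-3 + 3*q) = -21 + 21*q)
w(j) = -2 (w(j) = 3 - 1*5 = 3 - 5 = -2)
D(v) = -3 (D(v) = -2 - 1*1 = -2 - 1 = -3)
sqrt(d(67) + u(D(8))) = sqrt((-21 + 21*67) + 8) = sqrt((-21 + 1407) + 8) = sqrt(1386 + 8) = sqrt(1394)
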